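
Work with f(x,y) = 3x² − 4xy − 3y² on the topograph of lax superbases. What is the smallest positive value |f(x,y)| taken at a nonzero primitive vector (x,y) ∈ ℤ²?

descent: ρ → (-3,4,3)  [lands on river]
river: ρ → (3,2,-4)
river: ρ → (-4,6,1)
river: ρ → (1,6,-4)
river: ρ → (-4,2,3)
river: ρ → (3,4,-3)
river: ρ → (-3,2,4)
river: ρ → (4,6,-1)
river: ρ → (-1,6,4)
river: ρ → (4,2,-3)
closes: descent 1, river 10
min |a| on river = 1

1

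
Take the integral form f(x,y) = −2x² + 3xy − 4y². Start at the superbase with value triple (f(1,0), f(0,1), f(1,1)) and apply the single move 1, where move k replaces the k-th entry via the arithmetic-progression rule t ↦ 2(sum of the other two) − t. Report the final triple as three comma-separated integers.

start (-2,-4,-3) = (f(1,0),f(0,1),f(1,1))
replace slot 1: 2·((-4)+(-3)) − (-2) = -12 → (-12,-4,-3)

-12,-4,-3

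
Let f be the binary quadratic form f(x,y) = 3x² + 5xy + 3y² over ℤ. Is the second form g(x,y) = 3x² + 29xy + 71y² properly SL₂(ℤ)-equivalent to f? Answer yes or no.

D₁ = -11, D₂ = -11
f: translate: b→-1 (≡5 mod 6), so (3,5,3)→(3,-1,1)
f: flip: (3,-1,1)→(1,1,3)
f: reduced (well bottom): (1,1,3) with a≤c, −a<b≤a
g: translate: b→-1 (≡29 mod 6), so (3,29,71)→(3,-1,1)
g: flip: (3,-1,1)→(1,1,3)
g: reduced (well bottom): (1,1,3) with a≤c, −a<b≤a
reduced forms (1, 1, 3) vs (1, 1, 3) ⇒ equivalent

yes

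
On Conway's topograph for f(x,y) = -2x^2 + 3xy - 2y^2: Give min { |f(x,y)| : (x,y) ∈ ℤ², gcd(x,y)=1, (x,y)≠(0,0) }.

translate: b→1 (≡-3 mod 4), so (2,-3,2)→(2,1,1)
flip: (2,1,1)→(1,-1,2)
translate: b→1 (≡-1 mod 2), so (1,-1,2)→(1,1,2)
reduced (well bottom): (1,1,2) with a≤c, −a<b≤a
well minimum |f| = |-1| = 1 (negative-definite)

1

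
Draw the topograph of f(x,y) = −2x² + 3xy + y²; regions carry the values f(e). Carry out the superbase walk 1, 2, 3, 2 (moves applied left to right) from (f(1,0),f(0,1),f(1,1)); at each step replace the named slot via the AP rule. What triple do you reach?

start (-2,1,2) = (f(1,0),f(0,1),f(1,1))
replace slot 1: 2·(1+2) − (-2) = 8 → (8,1,2)
replace slot 2: 2·(8+2) − 1 = 19 → (8,19,2)
replace slot 3: 2·(8+19) − 2 = 52 → (8,19,52)
replace slot 2: 2·(8+52) − 19 = 101 → (8,101,52)

8,101,52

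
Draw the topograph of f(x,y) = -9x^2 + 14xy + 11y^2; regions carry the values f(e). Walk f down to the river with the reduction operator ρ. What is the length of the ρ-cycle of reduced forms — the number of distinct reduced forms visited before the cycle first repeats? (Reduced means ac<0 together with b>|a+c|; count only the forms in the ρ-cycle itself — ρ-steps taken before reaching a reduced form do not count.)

D = 592, ⌊√D⌋ = 24
river: ρ → (11,8,-12)
river: ρ → (-12,16,7)
river: ρ → (7,12,-16)
river: ρ → (-16,20,3)
river: ρ → (3,22,-9)
river: ρ → (-9,14,11)
ρ-cycle length = 6 (tail of 0 descent steps not counted)

6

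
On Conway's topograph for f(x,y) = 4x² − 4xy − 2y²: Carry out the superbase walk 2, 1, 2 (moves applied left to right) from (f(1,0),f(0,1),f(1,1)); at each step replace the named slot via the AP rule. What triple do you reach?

start (4,-2,-2) = (f(1,0),f(0,1),f(1,1))
replace slot 2: 2·(4+(-2)) − (-2) = 6 → (4,6,-2)
replace slot 1: 2·(6+(-2)) − 4 = 4 → (4,6,-2)
replace slot 2: 2·(4+(-2)) − 6 = -2 → (4,-2,-2)

4,-2,-2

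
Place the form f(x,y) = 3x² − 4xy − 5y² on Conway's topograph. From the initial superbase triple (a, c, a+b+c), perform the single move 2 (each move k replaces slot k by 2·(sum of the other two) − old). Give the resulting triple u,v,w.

start (3,-5,-6) = (f(1,0),f(0,1),f(1,1))
replace slot 2: 2·(3+(-6)) − (-5) = -1 → (3,-1,-6)

3,-1,-6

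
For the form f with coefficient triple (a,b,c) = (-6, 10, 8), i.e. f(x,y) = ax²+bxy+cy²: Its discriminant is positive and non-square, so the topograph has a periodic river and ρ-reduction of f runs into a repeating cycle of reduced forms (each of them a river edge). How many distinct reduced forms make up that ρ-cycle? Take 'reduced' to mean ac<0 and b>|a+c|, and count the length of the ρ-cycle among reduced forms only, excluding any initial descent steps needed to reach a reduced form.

D = 292, ⌊√D⌋ = 17
river: ρ → (8,6,-8)
river: ρ → (-8,10,6)
river: ρ → (6,14,-4)
river: ρ → (-4,10,12)
river: ρ → (12,14,-2)
river: ρ → (-2,14,12)
river: ρ → (12,10,-4)
river: ρ → (-4,14,6)
river: ρ → (6,10,-8)
river: ρ → (-8,6,8)
river: ρ → (8,10,-6)
river: ρ → (-6,14,4)
river: ρ → (4,10,-12)
river: ρ → (-12,14,2)
river: ρ → (2,14,-12)
river: ρ → (-12,10,4)
river: ρ → (4,14,-6)
river: ρ → (-6,10,8)
ρ-cycle length = 18 (tail of 0 descent steps not counted)

18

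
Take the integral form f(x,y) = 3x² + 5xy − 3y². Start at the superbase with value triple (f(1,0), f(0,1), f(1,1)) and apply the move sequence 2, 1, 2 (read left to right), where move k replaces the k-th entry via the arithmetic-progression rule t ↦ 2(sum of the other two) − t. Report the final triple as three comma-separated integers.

start (3,-3,5) = (f(1,0),f(0,1),f(1,1))
replace slot 2: 2·(3+5) − (-3) = 19 → (3,19,5)
replace slot 1: 2·(19+5) − 3 = 45 → (45,19,5)
replace slot 2: 2·(45+5) − 19 = 81 → (45,81,5)

45,81,5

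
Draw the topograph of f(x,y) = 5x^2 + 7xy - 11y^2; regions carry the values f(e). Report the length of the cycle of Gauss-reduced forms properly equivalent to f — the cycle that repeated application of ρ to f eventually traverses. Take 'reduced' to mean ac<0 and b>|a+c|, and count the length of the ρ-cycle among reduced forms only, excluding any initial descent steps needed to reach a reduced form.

D = 269, ⌊√D⌋ = 16
river: ρ → (-11,15,1)
river: ρ → (1,15,-11)
river: ρ → (-11,7,5)
river: ρ → (5,13,-5)
river: ρ → (-5,7,11)
river: ρ → (11,15,-1)
river: ρ → (-1,15,11)
river: ρ → (11,7,-5)
river: ρ → (-5,13,5)
river: ρ → (5,7,-11)
ρ-cycle length = 10 (tail of 0 descent steps not counted)

10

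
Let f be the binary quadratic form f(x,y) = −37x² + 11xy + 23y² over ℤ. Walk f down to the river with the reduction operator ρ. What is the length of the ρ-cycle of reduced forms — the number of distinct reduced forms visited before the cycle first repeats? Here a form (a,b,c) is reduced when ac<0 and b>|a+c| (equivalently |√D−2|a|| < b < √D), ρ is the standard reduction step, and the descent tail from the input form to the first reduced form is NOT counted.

D = 3525, ⌊√D⌋ = 59
descent: ρ → (23,35,-25)  [lands on river]
river: ρ → (-25,15,33)
river: ρ → (33,51,-7)
river: ρ → (-7,47,47)
river: ρ → (47,47,-7)
river: ρ → (-7,51,33)
river: ρ → (33,15,-25)
river: ρ → (-25,35,23)
river: ρ → (23,57,-3)
river: ρ → (-3,57,23)
ρ-cycle length = 10 (tail of 1 descent step not counted)

10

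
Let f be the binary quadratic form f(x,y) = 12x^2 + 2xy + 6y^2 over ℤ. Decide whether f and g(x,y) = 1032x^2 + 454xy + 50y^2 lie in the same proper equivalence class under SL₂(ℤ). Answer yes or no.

D₁ = -284, D₂ = -284
f: flip: (12,2,6)→(6,-2,12)
f: reduced (well bottom): (6,-2,12) with a≤c, −a<b≤a
g: flip: (1032,454,50)→(50,-454,1032)
g: translate: b→46 (≡-454 mod 100), so (50,-454,1032)→(50,46,12)
g: flip: (50,46,12)→(12,-46,50)
g: translate: b→2 (≡-46 mod 24), so (12,-46,50)→(12,2,6)
g: flip: (12,2,6)→(6,-2,12)
g: reduced (well bottom): (6,-2,12) with a≤c, −a<b≤a
reduced forms (6, -2, 12) vs (6, -2, 12) ⇒ equivalent

yes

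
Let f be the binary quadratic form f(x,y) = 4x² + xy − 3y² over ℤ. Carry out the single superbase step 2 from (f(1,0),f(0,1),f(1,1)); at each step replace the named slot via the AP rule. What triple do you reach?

start (4,-3,2) = (f(1,0),f(0,1),f(1,1))
replace slot 2: 2·(4+2) − (-3) = 15 → (4,15,2)

4,15,2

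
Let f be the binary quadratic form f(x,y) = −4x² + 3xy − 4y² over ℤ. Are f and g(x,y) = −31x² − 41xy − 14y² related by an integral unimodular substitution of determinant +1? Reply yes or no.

D₁ = -55, D₂ = -55
f is negative-definite; reduce −f:
−f: flip: (4,-3,4)→(4,3,4)
−f: reduced (well bottom): (4,3,4) with a≤c, −a<b≤a
flip sign back: reduced form of f is (-4,-3,-4)
g is negative-definite; reduce −g:
−g: translate: b→-21 (≡41 mod 62), so (31,41,14)→(31,-21,4)
−g: flip: (31,-21,4)→(4,21,31)
−g: translate: b→-3 (≡21 mod 8), so (4,21,31)→(4,-3,4)
−g: flip: (4,-3,4)→(4,3,4)
−g: reduced (well bottom): (4,3,4) with a≤c, −a<b≤a
flip sign back: reduced form of g is (-4,-3,-4)
reduced forms (-4, -3, -4) vs (-4, -3, -4) ⇒ equivalent

yes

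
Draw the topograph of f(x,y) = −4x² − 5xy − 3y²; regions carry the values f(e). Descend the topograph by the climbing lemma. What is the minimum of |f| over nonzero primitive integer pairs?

translate: b→-3 (≡5 mod 8), so (4,5,3)→(4,-3,2)
flip: (4,-3,2)→(2,3,4)
translate: b→-1 (≡3 mod 4), so (2,3,4)→(2,-1,3)
reduced (well bottom): (2,-1,3) with a≤c, −a<b≤a
well minimum |f| = |-2| = 2 (negative-definite)

2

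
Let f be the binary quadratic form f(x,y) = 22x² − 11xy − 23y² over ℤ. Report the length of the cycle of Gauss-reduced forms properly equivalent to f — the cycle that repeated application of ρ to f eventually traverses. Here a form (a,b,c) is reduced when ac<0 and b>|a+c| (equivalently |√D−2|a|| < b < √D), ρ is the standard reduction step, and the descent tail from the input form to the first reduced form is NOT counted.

D = 2145, ⌊√D⌋ = 46
descent: ρ → (-23,11,22)  [lands on river]
river: ρ → (22,33,-12)
river: ρ → (-12,39,13)
river: ρ → (13,39,-12)
river: ρ → (-12,33,22)
river: ρ → (22,11,-23)
river: ρ → (-23,35,10)
river: ρ → (10,45,-3)
river: ρ → (-3,45,10)
river: ρ → (10,35,-23)
ρ-cycle length = 10 (tail of 1 descent step not counted)

10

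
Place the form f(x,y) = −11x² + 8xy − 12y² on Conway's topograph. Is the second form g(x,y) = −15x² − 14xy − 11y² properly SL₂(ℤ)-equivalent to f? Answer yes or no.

D₁ = -464, D₂ = -464
f is negative-definite; reduce −f:
−f: reduced (well bottom): (11,-8,12) with a≤c, −a<b≤a
flip sign back: reduced form of f is (-11,8,-12)
g is negative-definite; reduce −g:
−g: flip: (15,14,11)→(11,-14,15)
−g: translate: b→8 (≡-14 mod 22), so (11,-14,15)→(11,8,12)
−g: reduced (well bottom): (11,8,12) with a≤c, −a<b≤a
flip sign back: reduced form of g is (-11,-8,-12)
reduced forms (-11, 8, -12) vs (-11, -8, -12) ⇒ inequivalent

no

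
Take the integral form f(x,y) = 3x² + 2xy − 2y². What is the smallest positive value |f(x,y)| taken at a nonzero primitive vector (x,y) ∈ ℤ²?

river: ρ → (-2,2,3)
river: ρ → (3,4,-1)
river: ρ → (-1,4,3)
river: ρ → (3,2,-2)
closes: descent 0, river 4
min |a| on river = 1

1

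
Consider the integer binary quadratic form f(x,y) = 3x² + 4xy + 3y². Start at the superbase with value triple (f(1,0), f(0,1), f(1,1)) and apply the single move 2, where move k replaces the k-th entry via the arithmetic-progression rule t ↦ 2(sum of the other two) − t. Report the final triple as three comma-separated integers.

start (3,3,10) = (f(1,0),f(0,1),f(1,1))
replace slot 2: 2·(3+10) − 3 = 23 → (3,23,10)

3,23,10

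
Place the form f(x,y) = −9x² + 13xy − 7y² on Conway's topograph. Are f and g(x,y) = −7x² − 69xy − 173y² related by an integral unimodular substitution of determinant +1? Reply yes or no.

D₁ = -83, D₂ = -83
f is negative-definite; reduce −f:
−f: translate: b→5 (≡-13 mod 18), so (9,-13,7)→(9,5,3)
−f: flip: (9,5,3)→(3,-5,9)
−f: translate: b→1 (≡-5 mod 6), so (3,-5,9)→(3,1,7)
−f: reduced (well bottom): (3,1,7) with a≤c, −a<b≤a
flip sign back: reduced form of f is (-3,-1,-7)
g is negative-definite; reduce −g:
−g: translate: b→-1 (≡69 mod 14), so (7,69,173)→(7,-1,3)
−g: flip: (7,-1,3)→(3,1,7)
−g: reduced (well bottom): (3,1,7) with a≤c, −a<b≤a
flip sign back: reduced form of g is (-3,-1,-7)
reduced forms (-3, -1, -7) vs (-3, -1, -7) ⇒ equivalent

yes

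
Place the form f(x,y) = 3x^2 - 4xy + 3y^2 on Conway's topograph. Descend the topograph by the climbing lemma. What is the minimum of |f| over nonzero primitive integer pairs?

translate: b→2 (≡-4 mod 6), so (3,-4,3)→(3,2,2)
flip: (3,2,2)→(2,-2,3)
translate: b→2 (≡-2 mod 4), so (2,-2,3)→(2,2,3)
reduced (well bottom): (2,2,3) with a≤c, −a<b≤a
well minimum = a = 2

2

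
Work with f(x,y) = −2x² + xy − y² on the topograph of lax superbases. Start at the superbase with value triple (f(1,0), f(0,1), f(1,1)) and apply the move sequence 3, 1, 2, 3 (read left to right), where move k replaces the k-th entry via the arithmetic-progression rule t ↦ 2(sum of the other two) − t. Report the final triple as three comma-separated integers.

start (-2,-1,-2) = (f(1,0),f(0,1),f(1,1))
replace slot 3: 2·((-2)+(-1)) − (-2) = -4 → (-2,-1,-4)
replace slot 1: 2·((-1)+(-4)) − (-2) = -8 → (-8,-1,-4)
replace slot 2: 2·((-8)+(-4)) − (-1) = -23 → (-8,-23,-4)
replace slot 3: 2·((-8)+(-23)) − (-4) = -58 → (-8,-23,-58)

-8,-23,-58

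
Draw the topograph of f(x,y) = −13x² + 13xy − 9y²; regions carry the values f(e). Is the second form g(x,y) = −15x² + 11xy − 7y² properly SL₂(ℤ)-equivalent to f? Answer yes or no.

D₁ = -299, D₂ = -299
f is negative-definite; reduce −f:
−f: translate: b→13 (≡-13 mod 26), so (13,-13,9)→(13,13,9)
−f: flip: (13,13,9)→(9,-13,13)
−f: translate: b→5 (≡-13 mod 18), so (9,-13,13)→(9,5,9)
−f: reduced (well bottom): (9,5,9) with a≤c, −a<b≤a
flip sign back: reduced form of f is (-9,-5,-9)
g is negative-definite; reduce −g:
−g: flip: (15,-11,7)→(7,11,15)
−g: translate: b→-3 (≡11 mod 14), so (7,11,15)→(7,-3,11)
−g: reduced (well bottom): (7,-3,11) with a≤c, −a<b≤a
flip sign back: reduced form of g is (-7,3,-11)
reduced forms (-9, -5, -9) vs (-7, 3, -11) ⇒ inequivalent

no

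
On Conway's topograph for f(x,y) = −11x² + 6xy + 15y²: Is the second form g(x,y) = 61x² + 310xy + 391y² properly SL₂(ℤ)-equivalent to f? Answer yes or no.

D₁ = 696, D₂ = 696
river cycle of f (length 8): (15, 24, -2), (-2, 24, 15), (15, 6, -11), (-11, 16, 10), (10, 24, -3), (-3, 24, 10), (10, 16, -11), (-11, 6, 15)
river cycle of g (length 8): (10, 16, -11), (-11, 6, 15), (15, 24, -2), (-2, 24, 15), (15, 6, -11), (-11, 16, 10), (10, 24, -3), (-3, 24, 10)
cycles coincide ⇒ equivalent

yes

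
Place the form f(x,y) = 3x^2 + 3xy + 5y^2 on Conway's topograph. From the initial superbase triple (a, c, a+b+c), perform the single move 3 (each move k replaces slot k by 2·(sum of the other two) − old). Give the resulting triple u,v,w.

start (3,5,11) = (f(1,0),f(0,1),f(1,1))
replace slot 3: 2·(3+5) − 11 = 5 → (3,5,5)

3,5,5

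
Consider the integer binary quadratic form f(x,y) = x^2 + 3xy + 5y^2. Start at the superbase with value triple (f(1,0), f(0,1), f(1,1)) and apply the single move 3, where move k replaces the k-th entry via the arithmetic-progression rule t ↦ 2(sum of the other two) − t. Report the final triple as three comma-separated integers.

start (1,5,9) = (f(1,0),f(0,1),f(1,1))
replace slot 3: 2·(1+5) − 9 = 3 → (1,5,3)

1,5,3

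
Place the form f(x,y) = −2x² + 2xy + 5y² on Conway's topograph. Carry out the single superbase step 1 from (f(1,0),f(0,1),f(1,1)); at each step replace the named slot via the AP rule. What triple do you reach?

start (-2,5,5) = (f(1,0),f(0,1),f(1,1))
replace slot 1: 2·(5+5) − (-2) = 22 → (22,5,5)

22,5,5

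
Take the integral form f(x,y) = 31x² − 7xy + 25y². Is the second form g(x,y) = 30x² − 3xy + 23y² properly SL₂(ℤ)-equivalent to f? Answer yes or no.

D₁ = -3051, D₂ = -2751
discriminants differ ⇒ not SL₂(ℤ)-equivalent

no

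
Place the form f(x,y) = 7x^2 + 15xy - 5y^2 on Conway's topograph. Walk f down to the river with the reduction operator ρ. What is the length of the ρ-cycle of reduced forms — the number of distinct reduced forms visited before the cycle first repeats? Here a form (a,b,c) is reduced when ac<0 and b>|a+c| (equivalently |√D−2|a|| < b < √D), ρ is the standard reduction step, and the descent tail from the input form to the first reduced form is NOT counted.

D = 365, ⌊√D⌋ = 19
river: ρ → (-5,15,7)
river: ρ → (7,13,-7)
river: ρ → (-7,15,5)
river: ρ → (5,15,-7)
river: ρ → (-7,13,7)
river: ρ → (7,15,-5)
ρ-cycle length = 6 (tail of 0 descent steps not counted)

6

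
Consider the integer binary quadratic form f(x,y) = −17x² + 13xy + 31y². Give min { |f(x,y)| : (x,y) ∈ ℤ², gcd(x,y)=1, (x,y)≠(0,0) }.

descent: ρ → (31,-13,-17)
descent: ρ → (-17,47,1)  [lands on river]
river: ρ → (1,47,-17)
river: ρ → (-17,21,27)
river: ρ → (27,33,-11)
river: ρ → (-11,33,27)
river: ρ → (27,21,-17)
closes: descent 2, river 6
min |a| on river = 1

1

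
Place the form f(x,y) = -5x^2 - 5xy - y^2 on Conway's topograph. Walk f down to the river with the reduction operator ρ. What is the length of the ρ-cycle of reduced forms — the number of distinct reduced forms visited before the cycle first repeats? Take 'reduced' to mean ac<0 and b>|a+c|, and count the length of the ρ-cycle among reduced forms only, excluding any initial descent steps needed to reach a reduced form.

D = 5, ⌊√D⌋ = 2
descent: ρ → (-1,1,1)  [lands on river]
river: ρ → (1,1,-1)
ρ-cycle length = 2 (tail of 1 descent step not counted)

2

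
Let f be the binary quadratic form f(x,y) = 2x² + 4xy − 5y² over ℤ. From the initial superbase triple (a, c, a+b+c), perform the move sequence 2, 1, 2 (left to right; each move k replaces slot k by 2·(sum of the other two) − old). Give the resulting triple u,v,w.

start (2,-5,1) = (f(1,0),f(0,1),f(1,1))
replace slot 2: 2·(2+1) − (-5) = 11 → (2,11,1)
replace slot 1: 2·(11+1) − 2 = 22 → (22,11,1)
replace slot 2: 2·(22+1) − 11 = 35 → (22,35,1)

22,35,1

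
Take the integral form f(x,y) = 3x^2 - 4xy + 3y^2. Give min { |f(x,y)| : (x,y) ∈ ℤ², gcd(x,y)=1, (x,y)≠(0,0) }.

translate: b→2 (≡-4 mod 6), so (3,-4,3)→(3,2,2)
flip: (3,2,2)→(2,-2,3)
translate: b→2 (≡-2 mod 4), so (2,-2,3)→(2,2,3)
reduced (well bottom): (2,2,3) with a≤c, −a<b≤a
well minimum = a = 2

2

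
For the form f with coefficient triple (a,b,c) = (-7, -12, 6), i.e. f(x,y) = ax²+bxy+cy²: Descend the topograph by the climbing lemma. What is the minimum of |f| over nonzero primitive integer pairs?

descent: ρ → (6,12,-7)  [lands on river]
river: ρ → (-7,16,2)
river: ρ → (2,16,-7)
river: ρ → (-7,12,6)
closes: descent 1, river 4
min |a| on river = 2

2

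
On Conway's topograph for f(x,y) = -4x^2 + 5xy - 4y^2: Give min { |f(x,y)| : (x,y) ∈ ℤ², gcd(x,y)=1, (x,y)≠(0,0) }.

translate: b→3 (≡-5 mod 8), so (4,-5,4)→(4,3,3)
flip: (4,3,3)→(3,-3,4)
translate: b→3 (≡-3 mod 6), so (3,-3,4)→(3,3,4)
reduced (well bottom): (3,3,4) with a≤c, −a<b≤a
well minimum |f| = |-3| = 3 (negative-definite)

3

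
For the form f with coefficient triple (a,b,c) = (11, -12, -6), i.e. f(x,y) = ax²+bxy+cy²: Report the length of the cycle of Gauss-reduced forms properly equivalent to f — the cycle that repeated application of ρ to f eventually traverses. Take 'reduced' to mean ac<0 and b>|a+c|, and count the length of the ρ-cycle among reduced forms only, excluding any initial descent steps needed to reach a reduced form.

D = 408, ⌊√D⌋ = 20
descent: ρ → (-6,12,11)  [lands on river]
river: ρ → (11,10,-7)
river: ρ → (-7,18,3)
river: ρ → (3,18,-7)
river: ρ → (-7,10,11)
river: ρ → (11,12,-6)
ρ-cycle length = 6 (tail of 1 descent step not counted)

6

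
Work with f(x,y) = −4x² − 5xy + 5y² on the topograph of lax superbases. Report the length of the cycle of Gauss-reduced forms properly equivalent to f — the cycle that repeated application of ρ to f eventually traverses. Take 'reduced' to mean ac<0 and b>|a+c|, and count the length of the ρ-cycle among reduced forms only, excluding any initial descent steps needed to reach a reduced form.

D = 105, ⌊√D⌋ = 10
descent: ρ → (5,5,-4)  [lands on river]
river: ρ → (-4,3,6)
river: ρ → (6,9,-1)
river: ρ → (-1,9,6)
river: ρ → (6,3,-4)
river: ρ → (-4,5,5)
ρ-cycle length = 6 (tail of 1 descent step not counted)

6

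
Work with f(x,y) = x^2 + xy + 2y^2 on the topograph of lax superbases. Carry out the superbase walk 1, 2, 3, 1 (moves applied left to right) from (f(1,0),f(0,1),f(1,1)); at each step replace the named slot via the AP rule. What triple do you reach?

start (1,2,4) = (f(1,0),f(0,1),f(1,1))
replace slot 1: 2·(2+4) − 1 = 11 → (11,2,4)
replace slot 2: 2·(11+4) − 2 = 28 → (11,28,4)
replace slot 3: 2·(11+28) − 4 = 74 → (11,28,74)
replace slot 1: 2·(28+74) − 11 = 193 → (193,28,74)

193,28,74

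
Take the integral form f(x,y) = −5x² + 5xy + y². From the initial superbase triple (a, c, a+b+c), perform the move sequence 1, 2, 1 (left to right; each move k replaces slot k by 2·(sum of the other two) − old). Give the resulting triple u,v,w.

start (-5,1,1) = (f(1,0),f(0,1),f(1,1))
replace slot 1: 2·(1+1) − (-5) = 9 → (9,1,1)
replace slot 2: 2·(9+1) − 1 = 19 → (9,19,1)
replace slot 1: 2·(19+1) − 9 = 31 → (31,19,1)

31,19,1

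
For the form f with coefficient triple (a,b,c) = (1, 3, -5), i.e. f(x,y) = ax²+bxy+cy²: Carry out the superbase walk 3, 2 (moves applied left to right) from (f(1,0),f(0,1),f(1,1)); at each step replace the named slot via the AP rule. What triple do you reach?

start (1,-5,-1) = (f(1,0),f(0,1),f(1,1))
replace slot 3: 2·(1+(-5)) − (-1) = -7 → (1,-5,-7)
replace slot 2: 2·(1+(-7)) − (-5) = -7 → (1,-7,-7)

1,-7,-7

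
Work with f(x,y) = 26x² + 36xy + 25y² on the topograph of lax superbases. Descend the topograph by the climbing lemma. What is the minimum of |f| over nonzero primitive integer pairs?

translate: b→-16 (≡36 mod 52), so (26,36,25)→(26,-16,15)
flip: (26,-16,15)→(15,16,26)
translate: b→-14 (≡16 mod 30), so (15,16,26)→(15,-14,25)
reduced (well bottom): (15,-14,25) with a≤c, −a<b≤a
well minimum = a = 15

15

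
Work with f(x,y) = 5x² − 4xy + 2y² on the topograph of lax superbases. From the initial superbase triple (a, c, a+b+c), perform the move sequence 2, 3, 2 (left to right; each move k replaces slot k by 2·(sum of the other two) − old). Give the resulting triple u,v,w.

start (5,2,3) = (f(1,0),f(0,1),f(1,1))
replace slot 2: 2·(5+3) − 2 = 14 → (5,14,3)
replace slot 3: 2·(5+14) − 3 = 35 → (5,14,35)
replace slot 2: 2·(5+35) − 14 = 66 → (5,66,35)

5,66,35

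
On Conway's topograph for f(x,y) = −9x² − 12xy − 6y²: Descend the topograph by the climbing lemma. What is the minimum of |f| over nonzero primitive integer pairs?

translate: b→-6 (≡12 mod 18), so (9,12,6)→(9,-6,3)
flip: (9,-6,3)→(3,6,9)
translate: b→0 (≡6 mod 6), so (3,6,9)→(3,0,6)
reduced (well bottom): (3,0,6) with a≤c, −a<b≤a
well minimum |f| = |-3| = 3 (negative-definite)

3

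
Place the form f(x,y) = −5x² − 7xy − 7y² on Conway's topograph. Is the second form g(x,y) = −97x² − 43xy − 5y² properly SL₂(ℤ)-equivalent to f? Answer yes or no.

D₁ = -91, D₂ = -91
f is negative-definite; reduce −f:
−f: translate: b→-3 (≡7 mod 10), so (5,7,7)→(5,-3,5)
−f: flip: (5,-3,5)→(5,3,5)
−f: reduced (well bottom): (5,3,5) with a≤c, −a<b≤a
flip sign back: reduced form of f is (-5,-3,-5)
g is negative-definite; reduce −g:
−g: flip: (97,43,5)→(5,-43,97)
−g: translate: b→-3 (≡-43 mod 10), so (5,-43,97)→(5,-3,5)
−g: flip: (5,-3,5)→(5,3,5)
−g: reduced (well bottom): (5,3,5) with a≤c, −a<b≤a
flip sign back: reduced form of g is (-5,-3,-5)
reduced forms (-5, -3, -5) vs (-5, -3, -5) ⇒ equivalent

yes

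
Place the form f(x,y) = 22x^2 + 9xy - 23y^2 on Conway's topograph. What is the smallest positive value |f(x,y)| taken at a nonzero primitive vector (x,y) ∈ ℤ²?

river: ρ → (-23,37,8)
river: ρ → (8,43,-8)
river: ρ → (-8,37,23)
river: ρ → (23,9,-22)
river: ρ → (-22,35,10)
river: ρ → (10,45,-2)
river: ρ → (-2,43,32)
river: ρ → (32,21,-13)
river: ρ → (-13,31,22)
river: ρ → (22,13,-22)
river: ρ → (-22,31,13)
river: ρ → (13,21,-32)
river: ρ → (-32,43,2)
river: ρ → (2,45,-10)
river: ρ → (-10,35,22)
river: ρ → (22,9,-23)
closes: descent 0, river 16
min |a| on river = 2

2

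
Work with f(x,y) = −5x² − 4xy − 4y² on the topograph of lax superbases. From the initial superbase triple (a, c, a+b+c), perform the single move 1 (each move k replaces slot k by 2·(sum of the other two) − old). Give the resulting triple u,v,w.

start (-5,-4,-13) = (f(1,0),f(0,1),f(1,1))
replace slot 1: 2·((-4)+(-13)) − (-5) = -29 → (-29,-4,-13)

-29,-4,-13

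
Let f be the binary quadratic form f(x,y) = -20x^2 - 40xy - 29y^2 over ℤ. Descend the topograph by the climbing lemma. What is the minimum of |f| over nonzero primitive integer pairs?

translate: b→0 (≡40 mod 40), so (20,40,29)→(20,0,9)
flip: (20,0,9)→(9,0,20)
reduced (well bottom): (9,0,20) with a≤c, −a<b≤a
well minimum |f| = |-9| = 9 (negative-definite)

9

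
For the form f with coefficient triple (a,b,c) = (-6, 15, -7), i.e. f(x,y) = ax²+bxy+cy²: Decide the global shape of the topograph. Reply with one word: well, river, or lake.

D = b²−4ac = 15² − 4·(-6)·(-7) = 57
D > 0 non-square ⇒ indefinite ⇒ periodic river

river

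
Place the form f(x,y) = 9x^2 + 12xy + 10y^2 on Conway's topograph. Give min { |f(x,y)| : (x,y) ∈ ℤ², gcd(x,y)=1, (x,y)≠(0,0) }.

translate: b→-6 (≡12 mod 18), so (9,12,10)→(9,-6,7)
flip: (9,-6,7)→(7,6,9)
reduced (well bottom): (7,6,9) with a≤c, −a<b≤a
well minimum = a = 7

7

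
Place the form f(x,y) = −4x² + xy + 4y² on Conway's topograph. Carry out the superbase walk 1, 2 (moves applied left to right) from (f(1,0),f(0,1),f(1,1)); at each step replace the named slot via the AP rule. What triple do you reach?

start (-4,4,1) = (f(1,0),f(0,1),f(1,1))
replace slot 1: 2·(4+1) − (-4) = 14 → (14,4,1)
replace slot 2: 2·(14+1) − 4 = 26 → (14,26,1)

14,26,1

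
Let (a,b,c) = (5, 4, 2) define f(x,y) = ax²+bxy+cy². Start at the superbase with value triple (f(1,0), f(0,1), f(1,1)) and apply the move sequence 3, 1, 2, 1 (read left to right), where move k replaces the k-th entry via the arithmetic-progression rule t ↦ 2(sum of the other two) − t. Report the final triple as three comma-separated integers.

start (5,2,11) = (f(1,0),f(0,1),f(1,1))
replace slot 3: 2·(5+2) − 11 = 3 → (5,2,3)
replace slot 1: 2·(2+3) − 5 = 5 → (5,2,3)
replace slot 2: 2·(5+3) − 2 = 14 → (5,14,3)
replace slot 1: 2·(14+3) − 5 = 29 → (29,14,3)

29,14,3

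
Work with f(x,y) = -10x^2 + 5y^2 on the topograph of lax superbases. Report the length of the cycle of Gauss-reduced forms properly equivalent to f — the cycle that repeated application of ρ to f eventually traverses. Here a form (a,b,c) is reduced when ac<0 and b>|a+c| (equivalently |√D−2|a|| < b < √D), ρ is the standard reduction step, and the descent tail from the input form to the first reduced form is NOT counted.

D = 200, ⌊√D⌋ = 14
descent: ρ → (5,10,-5)  [lands on river]
river: ρ → (-5,10,5)
ρ-cycle length = 2 (tail of 1 descent step not counted)

2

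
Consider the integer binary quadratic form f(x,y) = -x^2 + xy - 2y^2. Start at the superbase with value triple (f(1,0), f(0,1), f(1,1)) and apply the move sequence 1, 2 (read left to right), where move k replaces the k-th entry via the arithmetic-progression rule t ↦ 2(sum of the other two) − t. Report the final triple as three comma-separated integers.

start (-1,-2,-2) = (f(1,0),f(0,1),f(1,1))
replace slot 1: 2·((-2)+(-2)) − (-1) = -7 → (-7,-2,-2)
replace slot 2: 2·((-7)+(-2)) − (-2) = -16 → (-7,-16,-2)

-7,-16,-2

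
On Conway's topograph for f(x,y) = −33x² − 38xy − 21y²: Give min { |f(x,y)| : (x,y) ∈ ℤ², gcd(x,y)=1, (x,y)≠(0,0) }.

translate: b→-28 (≡38 mod 66), so (33,38,21)→(33,-28,16)
flip: (33,-28,16)→(16,28,33)
translate: b→-4 (≡28 mod 32), so (16,28,33)→(16,-4,21)
reduced (well bottom): (16,-4,21) with a≤c, −a<b≤a
well minimum |f| = |-16| = 16 (negative-definite)

16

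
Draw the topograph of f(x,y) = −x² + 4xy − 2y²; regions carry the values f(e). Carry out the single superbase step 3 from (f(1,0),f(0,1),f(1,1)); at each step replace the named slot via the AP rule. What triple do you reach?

start (-1,-2,1) = (f(1,0),f(0,1),f(1,1))
replace slot 3: 2·((-1)+(-2)) − 1 = -7 → (-1,-2,-7)

-1,-2,-7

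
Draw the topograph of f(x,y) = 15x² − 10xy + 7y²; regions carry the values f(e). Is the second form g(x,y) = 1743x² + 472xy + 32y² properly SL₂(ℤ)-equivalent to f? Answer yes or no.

D₁ = -320, D₂ = -320
f: flip: (15,-10,7)→(7,10,15)
f: translate: b→-4 (≡10 mod 14), so (7,10,15)→(7,-4,12)
f: reduced (well bottom): (7,-4,12) with a≤c, −a<b≤a
g: flip: (1743,472,32)→(32,-472,1743)
g: translate: b→-24 (≡-472 mod 64), so (32,-472,1743)→(32,-24,7)
g: flip: (32,-24,7)→(7,24,32)
g: translate: b→-4 (≡24 mod 14), so (7,24,32)→(7,-4,12)
g: reduced (well bottom): (7,-4,12) with a≤c, −a<b≤a
reduced forms (7, -4, 12) vs (7, -4, 12) ⇒ equivalent

yes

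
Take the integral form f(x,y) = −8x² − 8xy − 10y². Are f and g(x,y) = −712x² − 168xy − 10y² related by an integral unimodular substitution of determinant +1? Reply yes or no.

D₁ = -256, D₂ = -256
f is negative-definite; reduce −f:
−f: reduced (well bottom): (8,8,10) with a≤c, −a<b≤a
flip sign back: reduced form of f is (-8,-8,-10)
g is negative-definite; reduce −g:
−g: flip: (712,168,10)→(10,-168,712)
−g: translate: b→-8 (≡-168 mod 20), so (10,-168,712)→(10,-8,8)
−g: flip: (10,-8,8)→(8,8,10)
−g: reduced (well bottom): (8,8,10) with a≤c, −a<b≤a
flip sign back: reduced form of g is (-8,-8,-10)
reduced forms (-8, -8, -10) vs (-8, -8, -10) ⇒ equivalent

yes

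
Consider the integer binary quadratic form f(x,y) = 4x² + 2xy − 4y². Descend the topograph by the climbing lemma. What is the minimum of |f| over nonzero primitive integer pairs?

river: ρ → (-4,6,2)
river: ρ → (2,6,-4)
river: ρ → (-4,2,4)
river: ρ → (4,6,-2)
river: ρ → (-2,6,4)
river: ρ → (4,2,-4)
closes: descent 0, river 6
min |a| on river = 2

2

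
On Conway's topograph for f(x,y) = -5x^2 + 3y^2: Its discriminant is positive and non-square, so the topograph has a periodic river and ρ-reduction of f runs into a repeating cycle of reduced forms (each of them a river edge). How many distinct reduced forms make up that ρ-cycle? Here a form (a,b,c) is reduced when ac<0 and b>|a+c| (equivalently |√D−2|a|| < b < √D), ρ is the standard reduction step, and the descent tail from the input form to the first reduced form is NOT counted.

D = 60, ⌊√D⌋ = 7
descent: ρ → (3,6,-2)  [lands on river]
river: ρ → (-2,6,3)
ρ-cycle length = 2 (tail of 1 descent step not counted)

2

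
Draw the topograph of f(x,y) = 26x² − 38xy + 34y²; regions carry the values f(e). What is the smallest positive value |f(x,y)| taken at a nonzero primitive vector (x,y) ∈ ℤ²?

translate: b→14 (≡-38 mod 52), so (26,-38,34)→(26,14,22)
flip: (26,14,22)→(22,-14,26)
reduced (well bottom): (22,-14,26) with a≤c, −a<b≤a
well minimum = a = 22

22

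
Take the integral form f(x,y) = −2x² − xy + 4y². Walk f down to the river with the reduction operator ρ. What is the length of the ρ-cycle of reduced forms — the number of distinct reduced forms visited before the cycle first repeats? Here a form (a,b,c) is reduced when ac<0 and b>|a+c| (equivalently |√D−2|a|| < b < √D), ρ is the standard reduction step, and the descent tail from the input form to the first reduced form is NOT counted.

D = 33, ⌊√D⌋ = 5
descent: ρ → (4,1,-2)
descent: ρ → (-2,3,3)  [lands on river]
river: ρ → (3,3,-2)
river: ρ → (-2,5,1)
river: ρ → (1,5,-2)
ρ-cycle length = 4 (tail of 2 descent steps not counted)

4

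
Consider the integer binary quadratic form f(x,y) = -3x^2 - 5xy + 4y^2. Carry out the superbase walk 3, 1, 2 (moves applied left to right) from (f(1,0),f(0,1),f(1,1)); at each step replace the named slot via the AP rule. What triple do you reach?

start (-3,4,-4) = (f(1,0),f(0,1),f(1,1))
replace slot 3: 2·((-3)+4) − (-4) = 6 → (-3,4,6)
replace slot 1: 2·(4+6) − (-3) = 23 → (23,4,6)
replace slot 2: 2·(23+6) − 4 = 54 → (23,54,6)

23,54,6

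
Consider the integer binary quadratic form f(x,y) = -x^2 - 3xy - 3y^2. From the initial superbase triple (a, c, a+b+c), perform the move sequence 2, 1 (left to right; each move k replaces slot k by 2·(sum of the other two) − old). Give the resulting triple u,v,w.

start (-1,-3,-7) = (f(1,0),f(0,1),f(1,1))
replace slot 2: 2·((-1)+(-7)) − (-3) = -13 → (-1,-13,-7)
replace slot 1: 2·((-13)+(-7)) − (-1) = -39 → (-39,-13,-7)

-39,-13,-7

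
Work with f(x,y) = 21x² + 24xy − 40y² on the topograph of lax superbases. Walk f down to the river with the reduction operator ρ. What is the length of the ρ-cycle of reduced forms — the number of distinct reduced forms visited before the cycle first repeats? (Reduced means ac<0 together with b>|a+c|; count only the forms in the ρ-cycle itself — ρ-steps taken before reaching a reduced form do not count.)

D = 3936, ⌊√D⌋ = 62
river: ρ → (-40,56,5)
river: ρ → (5,54,-51)
river: ρ → (-51,48,8)
river: ρ → (8,48,-51)
river: ρ → (-51,54,5)
river: ρ → (5,56,-40)
river: ρ → (-40,24,21)
river: ρ → (21,60,-4)
river: ρ → (-4,60,21)
river: ρ → (21,24,-40)
ρ-cycle length = 10 (tail of 0 descent steps not counted)

10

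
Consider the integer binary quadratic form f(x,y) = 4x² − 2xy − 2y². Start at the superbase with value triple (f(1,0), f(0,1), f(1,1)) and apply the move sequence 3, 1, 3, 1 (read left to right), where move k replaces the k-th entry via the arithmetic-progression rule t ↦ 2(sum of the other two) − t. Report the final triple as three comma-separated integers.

start (4,-2,0) = (f(1,0),f(0,1),f(1,1))
replace slot 3: 2·(4+(-2)) − 0 = 4 → (4,-2,4)
replace slot 1: 2·((-2)+4) − 4 = 0 → (0,-2,4)
replace slot 3: 2·(0+(-2)) − 4 = -8 → (0,-2,-8)
replace slot 1: 2·((-2)+(-8)) − 0 = -20 → (-20,-2,-8)

-20,-2,-8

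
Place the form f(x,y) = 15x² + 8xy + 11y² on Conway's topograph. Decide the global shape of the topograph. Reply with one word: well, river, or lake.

D = b²−4ac = 8² − 4·15·11 = -596
D < 0 ⇒ definite ⇒ every region one sign ⇒ single well

well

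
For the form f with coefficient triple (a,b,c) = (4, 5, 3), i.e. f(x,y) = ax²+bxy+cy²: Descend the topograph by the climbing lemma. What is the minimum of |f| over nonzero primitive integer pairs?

translate: b→-3 (≡5 mod 8), so (4,5,3)→(4,-3,2)
flip: (4,-3,2)→(2,3,4)
translate: b→-1 (≡3 mod 4), so (2,3,4)→(2,-1,3)
reduced (well bottom): (2,-1,3) with a≤c, −a<b≤a
well minimum = a = 2

2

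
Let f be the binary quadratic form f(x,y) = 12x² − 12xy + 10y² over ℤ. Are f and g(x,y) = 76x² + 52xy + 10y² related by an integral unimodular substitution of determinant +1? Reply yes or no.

D₁ = -336, D₂ = -336
f: translate: b→12 (≡-12 mod 24), so (12,-12,10)→(12,12,10)
f: flip: (12,12,10)→(10,-12,12)
f: translate: b→8 (≡-12 mod 20), so (10,-12,12)→(10,8,10)
f: reduced (well bottom): (10,8,10) with a≤c, −a<b≤a
g: flip: (76,52,10)→(10,-52,76)
g: translate: b→8 (≡-52 mod 20), so (10,-52,76)→(10,8,10)
g: reduced (well bottom): (10,8,10) with a≤c, −a<b≤a
reduced forms (10, 8, 10) vs (10, 8, 10) ⇒ equivalent

yes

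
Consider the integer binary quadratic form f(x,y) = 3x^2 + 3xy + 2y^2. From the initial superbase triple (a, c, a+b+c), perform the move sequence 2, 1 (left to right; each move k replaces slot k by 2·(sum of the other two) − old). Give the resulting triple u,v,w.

start (3,2,8) = (f(1,0),f(0,1),f(1,1))
replace slot 2: 2·(3+8) − 2 = 20 → (3,20,8)
replace slot 1: 2·(20+8) − 3 = 53 → (53,20,8)

53,20,8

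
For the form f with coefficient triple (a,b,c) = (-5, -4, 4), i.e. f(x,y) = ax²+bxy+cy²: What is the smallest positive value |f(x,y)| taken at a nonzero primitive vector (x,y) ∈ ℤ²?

descent: ρ → (4,4,-5)  [lands on river]
river: ρ → (-5,6,3)
river: ρ → (3,6,-5)
river: ρ → (-5,4,4)
closes: descent 1, river 4
min |a| on river = 3

3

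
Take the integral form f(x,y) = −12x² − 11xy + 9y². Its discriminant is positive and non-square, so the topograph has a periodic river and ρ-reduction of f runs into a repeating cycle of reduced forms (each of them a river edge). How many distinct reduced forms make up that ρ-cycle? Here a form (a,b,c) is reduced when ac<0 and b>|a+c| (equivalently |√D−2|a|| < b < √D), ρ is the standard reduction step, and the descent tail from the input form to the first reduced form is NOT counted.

D = 553, ⌊√D⌋ = 23
descent: ρ → (9,11,-12)  [lands on river]
river: ρ → (-12,13,8)
river: ρ → (8,19,-6)
river: ρ → (-6,17,11)
river: ρ → (11,5,-12)
river: ρ → (-12,19,4)
river: ρ → (4,21,-7)
river: ρ → (-7,21,4)
river: ρ → (4,19,-12)
river: ρ → (-12,5,11)
river: ρ → (11,17,-6)
river: ρ → (-6,19,8)
river: ρ → (8,13,-12)
river: ρ → (-12,11,9)
river: ρ → (9,7,-14)
river: ρ → (-14,21,2)
river: ρ → (2,23,-3)
river: ρ → (-3,19,16)
river: ρ → (16,13,-6)
river: ρ → (-6,23,1)
river: ρ → (1,23,-6)
river: ρ → (-6,13,16)
river: ρ → (16,19,-3)
river: ρ → (-3,23,2)
river: ρ → (2,21,-14)
river: ρ → (-14,7,9)
ρ-cycle length = 26 (tail of 1 descent step not counted)

26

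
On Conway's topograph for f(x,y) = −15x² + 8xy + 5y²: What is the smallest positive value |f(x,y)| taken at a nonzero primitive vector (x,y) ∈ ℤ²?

descent: ρ → (5,12,-11)  [lands on river]
river: ρ → (-11,10,6)
river: ρ → (6,14,-7)
river: ρ → (-7,14,6)
river: ρ → (6,10,-11)
river: ρ → (-11,12,5)
river: ρ → (5,18,-2)
river: ρ → (-2,18,5)
closes: descent 1, river 8
min |a| on river = 2

2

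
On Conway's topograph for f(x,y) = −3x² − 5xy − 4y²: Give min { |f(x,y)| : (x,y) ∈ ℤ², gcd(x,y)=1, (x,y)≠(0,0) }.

translate: b→-1 (≡5 mod 6), so (3,5,4)→(3,-1,2)
flip: (3,-1,2)→(2,1,3)
reduced (well bottom): (2,1,3) with a≤c, −a<b≤a
well minimum |f| = |-2| = 2 (negative-definite)

2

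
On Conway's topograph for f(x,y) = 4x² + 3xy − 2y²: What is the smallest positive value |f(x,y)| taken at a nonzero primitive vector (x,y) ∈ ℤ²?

river: ρ → (-2,5,2)
river: ρ → (2,3,-4)
river: ρ → (-4,5,1)
river: ρ → (1,5,-4)
river: ρ → (-4,3,2)
river: ρ → (2,5,-2)
river: ρ → (-2,3,4)
river: ρ → (4,5,-1)
river: ρ → (-1,5,4)
river: ρ → (4,3,-2)
closes: descent 0, river 10
min |a| on river = 1

1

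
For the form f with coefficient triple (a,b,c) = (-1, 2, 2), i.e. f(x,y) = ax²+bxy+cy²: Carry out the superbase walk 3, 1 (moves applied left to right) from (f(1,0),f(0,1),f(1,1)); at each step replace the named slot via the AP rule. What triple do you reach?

start (-1,2,3) = (f(1,0),f(0,1),f(1,1))
replace slot 3: 2·((-1)+2) − 3 = -1 → (-1,2,-1)
replace slot 1: 2·(2+(-1)) − (-1) = 3 → (3,2,-1)

3,2,-1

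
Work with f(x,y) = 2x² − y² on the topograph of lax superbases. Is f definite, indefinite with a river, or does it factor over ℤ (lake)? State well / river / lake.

D = b²−4ac = 0² − 4·2·(-1) = 8
D > 0 non-square ⇒ indefinite ⇒ periodic river

river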